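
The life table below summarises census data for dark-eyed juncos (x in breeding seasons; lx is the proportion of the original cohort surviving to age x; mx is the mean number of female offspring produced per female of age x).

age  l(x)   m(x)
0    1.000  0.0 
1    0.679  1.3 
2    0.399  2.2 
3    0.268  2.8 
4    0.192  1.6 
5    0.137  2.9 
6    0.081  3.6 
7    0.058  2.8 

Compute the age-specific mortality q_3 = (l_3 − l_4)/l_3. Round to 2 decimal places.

q_3 = (l_3 − l_4) / l_3 = (0.268 − 0.192) / 0.268
     = 0.076 / 0.268 = 0.283582… → 0.28

0.28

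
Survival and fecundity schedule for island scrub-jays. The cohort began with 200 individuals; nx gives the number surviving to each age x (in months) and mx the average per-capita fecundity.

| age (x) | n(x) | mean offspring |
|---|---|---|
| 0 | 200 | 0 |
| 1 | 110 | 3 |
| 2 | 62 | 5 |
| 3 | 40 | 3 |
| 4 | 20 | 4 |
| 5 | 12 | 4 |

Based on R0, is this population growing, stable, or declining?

growing

lx = nx/n0 = nx/200: 1, 0.55, 0.31, 0.2, 0.1, 0.06
R0 = Σ lx·mx = 0 + 1.65 + 1.55 + 0.6 + 0.4 + 0.24 = 4.44
R0 > 1, so the population is growing.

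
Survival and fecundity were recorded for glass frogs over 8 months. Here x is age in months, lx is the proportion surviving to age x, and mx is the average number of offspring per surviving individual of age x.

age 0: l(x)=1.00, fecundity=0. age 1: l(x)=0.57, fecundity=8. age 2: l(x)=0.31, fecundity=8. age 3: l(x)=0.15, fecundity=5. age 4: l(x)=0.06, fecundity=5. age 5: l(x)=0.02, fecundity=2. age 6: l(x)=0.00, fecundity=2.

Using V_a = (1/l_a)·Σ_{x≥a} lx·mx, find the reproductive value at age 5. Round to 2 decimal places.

2.00

lx·mx for x ≥ 5: 0.04, 0 → sum = 0.04
V_5 = 0.04 / l_5 = 0.04 / 0.02 = 2 → 2.00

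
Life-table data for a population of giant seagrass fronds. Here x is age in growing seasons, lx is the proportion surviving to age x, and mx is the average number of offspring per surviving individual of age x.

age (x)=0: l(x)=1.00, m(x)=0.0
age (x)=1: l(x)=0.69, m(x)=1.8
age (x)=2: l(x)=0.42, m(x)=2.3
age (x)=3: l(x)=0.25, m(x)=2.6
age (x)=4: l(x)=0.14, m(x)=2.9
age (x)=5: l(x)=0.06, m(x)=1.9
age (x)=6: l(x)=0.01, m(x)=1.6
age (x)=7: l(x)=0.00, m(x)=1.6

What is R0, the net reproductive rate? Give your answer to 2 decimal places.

lx·mx by age: 0, 1.242, 0.966, 0.65, 0.406, 0.114, 0.016, 0
R0 = Σ lx·mx = 3.394 → 3.39

3.39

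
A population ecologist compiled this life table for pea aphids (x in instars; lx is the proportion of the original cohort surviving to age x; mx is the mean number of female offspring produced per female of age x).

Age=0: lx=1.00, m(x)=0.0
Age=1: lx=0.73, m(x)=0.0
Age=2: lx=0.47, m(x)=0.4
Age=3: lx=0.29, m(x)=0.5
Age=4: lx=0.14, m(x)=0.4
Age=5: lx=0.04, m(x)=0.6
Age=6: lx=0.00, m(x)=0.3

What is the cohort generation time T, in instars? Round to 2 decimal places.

2.80

lx·mx: 0, 0, 0.188, 0.145, 0.056, 0.024, 0 → R0 = 0.413
x·lx·mx: 0, 0, 0.376, 0.435, 0.224, 0.12, 0 → Σ = 1.155
T = 1.155 / 0.413 = 2.79661… → 2.80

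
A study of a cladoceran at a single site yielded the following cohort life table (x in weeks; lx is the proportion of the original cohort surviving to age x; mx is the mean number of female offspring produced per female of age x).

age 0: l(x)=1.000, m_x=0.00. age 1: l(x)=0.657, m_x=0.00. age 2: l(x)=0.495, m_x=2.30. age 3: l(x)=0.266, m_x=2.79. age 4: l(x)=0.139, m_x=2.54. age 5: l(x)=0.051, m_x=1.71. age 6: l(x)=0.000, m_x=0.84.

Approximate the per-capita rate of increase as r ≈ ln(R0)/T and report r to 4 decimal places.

0.3077

R0 = Σ lx·mx = 0 + 0 + 1.1385 + 0.74214 + 0.35306 + 0.08721 + 0 = 2.32091
Σ x·lx·mx = 6.35171; T = 6.35171/2.32091 = 2.73673…
r ≈ ln(R0)/T = ln(2.32091)/2.73673… = 0.307651… → 0.3077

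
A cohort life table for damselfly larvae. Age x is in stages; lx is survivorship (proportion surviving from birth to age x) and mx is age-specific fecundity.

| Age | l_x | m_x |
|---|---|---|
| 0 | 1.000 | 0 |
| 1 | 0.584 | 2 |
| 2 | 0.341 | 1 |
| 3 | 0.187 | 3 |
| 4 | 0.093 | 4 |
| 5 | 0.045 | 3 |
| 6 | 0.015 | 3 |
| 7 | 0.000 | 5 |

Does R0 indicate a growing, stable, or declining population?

growing

R0 = Σ lx·mx = 0 + 1.168 + 0.341 + 0.561 + 0.372 + 0.135 + 0.045 + 0 = 2.622
R0 > 1, so the population is growing.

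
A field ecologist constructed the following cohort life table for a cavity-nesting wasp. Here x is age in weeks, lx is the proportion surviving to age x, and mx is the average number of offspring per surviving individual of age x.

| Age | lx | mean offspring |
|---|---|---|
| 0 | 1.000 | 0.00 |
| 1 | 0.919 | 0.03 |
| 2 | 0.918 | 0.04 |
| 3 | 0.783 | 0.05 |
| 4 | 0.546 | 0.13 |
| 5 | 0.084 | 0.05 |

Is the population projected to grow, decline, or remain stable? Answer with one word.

R0 = Σ lx·mx = 0 + 0.02757 + 0.03672 + 0.03915 + 0.07098 + 0.0042 = 0.17862
R0 < 1, so the population is declining.

declining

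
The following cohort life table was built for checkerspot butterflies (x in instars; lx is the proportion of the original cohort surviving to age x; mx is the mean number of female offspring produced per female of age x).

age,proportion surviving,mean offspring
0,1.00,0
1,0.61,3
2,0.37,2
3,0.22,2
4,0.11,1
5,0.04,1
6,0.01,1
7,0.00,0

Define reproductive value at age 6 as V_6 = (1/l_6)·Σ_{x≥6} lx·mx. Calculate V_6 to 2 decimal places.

1.00

lx·mx for x ≥ 6: 0.01, 0 → sum = 0.01
V_6 = 0.01 / l_6 = 0.01 / 0.01 = 1 → 1.00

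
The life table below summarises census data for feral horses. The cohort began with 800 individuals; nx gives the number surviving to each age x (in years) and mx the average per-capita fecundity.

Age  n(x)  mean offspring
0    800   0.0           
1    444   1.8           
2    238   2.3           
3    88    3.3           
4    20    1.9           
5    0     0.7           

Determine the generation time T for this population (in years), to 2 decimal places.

lx = nx/n0 = nx/800: 1, 0.555, 0.2975, 0.11, 0.025, 0
lx·mx: 0, 0.999, 0.68425, 0.363, 0.0475, 0 → R0 = 2.09375
x·lx·mx: 0, 0.999, 1.3685, 1.089, 0.19, 0 → Σ = 3.6465
T = 3.6465 / 2.09375 = 1.741612… → 1.74

1.74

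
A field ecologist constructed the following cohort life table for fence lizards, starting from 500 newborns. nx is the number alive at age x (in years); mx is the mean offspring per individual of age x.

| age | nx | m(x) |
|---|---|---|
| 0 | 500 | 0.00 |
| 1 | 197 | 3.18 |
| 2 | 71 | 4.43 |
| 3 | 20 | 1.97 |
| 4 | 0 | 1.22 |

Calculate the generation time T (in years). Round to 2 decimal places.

1.40

lx = nx/n0 = nx/500: 1, 0.394, 0.142, 0.04, 0
lx·mx: 0, 1.25292, 0.62906, 0.0788, 0 → R0 = 1.96078
x·lx·mx: 0, 1.25292, 1.25812, 0.2364, 0 → Σ = 2.74744
T = 2.74744 / 1.96078 = 1.401197… → 1.40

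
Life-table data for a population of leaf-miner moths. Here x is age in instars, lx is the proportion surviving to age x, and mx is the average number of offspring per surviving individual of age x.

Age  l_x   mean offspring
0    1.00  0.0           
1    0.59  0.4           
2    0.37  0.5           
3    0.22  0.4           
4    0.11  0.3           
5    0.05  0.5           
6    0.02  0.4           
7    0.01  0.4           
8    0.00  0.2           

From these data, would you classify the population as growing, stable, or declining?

declining

R0 = Σ lx·mx = 0 + 0.236 + 0.185 + 0.088 + 0.033 + 0.025 + 0.008 + 0.004 + 0 = 0.579
R0 < 1, so the population is declining.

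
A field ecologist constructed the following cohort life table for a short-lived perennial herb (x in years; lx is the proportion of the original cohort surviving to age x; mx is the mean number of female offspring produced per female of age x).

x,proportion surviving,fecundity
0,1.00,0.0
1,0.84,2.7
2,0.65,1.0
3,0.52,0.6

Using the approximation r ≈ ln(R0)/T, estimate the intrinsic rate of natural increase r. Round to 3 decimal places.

0.841

R0 = Σ lx·mx = 0 + 2.268 + 0.65 + 0.312 = 3.23
Σ x·lx·mx = 4.504; T = 4.504/3.23 = 1.39443…
r ≈ ln(R0)/T = ln(3.23)/1.39443… = 0.84083… → 0.841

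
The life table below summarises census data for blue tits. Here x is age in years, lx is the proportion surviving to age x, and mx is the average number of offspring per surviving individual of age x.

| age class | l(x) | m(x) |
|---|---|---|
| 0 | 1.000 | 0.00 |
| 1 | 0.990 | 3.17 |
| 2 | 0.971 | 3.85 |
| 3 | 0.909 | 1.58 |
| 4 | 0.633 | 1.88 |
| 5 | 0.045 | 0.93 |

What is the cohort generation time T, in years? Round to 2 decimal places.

2.08

lx·mx: 0, 3.1383, 3.73835, 1.43622, 1.19004, 0.04185 → R0 = 9.54476
x·lx·mx: 0, 3.1383, 7.4767, 4.30866, 4.76016, 0.20925 → Σ = 19.89307
T = 19.89307 / 9.54476 = 2.084188… → 2.08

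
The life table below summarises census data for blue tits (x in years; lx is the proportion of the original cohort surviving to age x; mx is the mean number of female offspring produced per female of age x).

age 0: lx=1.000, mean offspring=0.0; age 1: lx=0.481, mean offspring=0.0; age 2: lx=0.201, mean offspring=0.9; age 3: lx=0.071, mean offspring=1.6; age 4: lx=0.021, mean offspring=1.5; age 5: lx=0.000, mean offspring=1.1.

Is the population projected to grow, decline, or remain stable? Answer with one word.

declining

R0 = Σ lx·mx = 0 + 0 + 0.1809 + 0.1136 + 0.0315 + 0 = 0.326
R0 < 1, so the population is declining.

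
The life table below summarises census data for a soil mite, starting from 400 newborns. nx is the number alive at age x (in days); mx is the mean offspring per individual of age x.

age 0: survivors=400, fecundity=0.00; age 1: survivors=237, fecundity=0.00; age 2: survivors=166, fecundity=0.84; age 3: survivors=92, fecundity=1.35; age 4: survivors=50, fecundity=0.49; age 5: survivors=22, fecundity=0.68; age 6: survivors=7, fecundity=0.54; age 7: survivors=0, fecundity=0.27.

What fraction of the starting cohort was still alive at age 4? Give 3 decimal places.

l_4 = n_4/n_0 = 50/400 = 0.125 → 0.125

0.125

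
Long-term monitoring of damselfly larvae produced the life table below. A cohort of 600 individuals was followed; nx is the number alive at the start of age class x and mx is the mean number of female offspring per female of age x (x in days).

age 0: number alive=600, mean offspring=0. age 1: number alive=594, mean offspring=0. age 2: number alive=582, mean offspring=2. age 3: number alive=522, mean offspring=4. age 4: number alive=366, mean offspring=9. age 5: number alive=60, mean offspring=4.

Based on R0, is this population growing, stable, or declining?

lx = nx/n0 = nx/600: 1, 0.99, 0.97, 0.87, 0.61, 0.1
R0 = Σ lx·mx = 0 + 0 + 1.94 + 3.48 + 5.49 + 0.4 = 11.31
R0 > 1, so the population is growing.

growing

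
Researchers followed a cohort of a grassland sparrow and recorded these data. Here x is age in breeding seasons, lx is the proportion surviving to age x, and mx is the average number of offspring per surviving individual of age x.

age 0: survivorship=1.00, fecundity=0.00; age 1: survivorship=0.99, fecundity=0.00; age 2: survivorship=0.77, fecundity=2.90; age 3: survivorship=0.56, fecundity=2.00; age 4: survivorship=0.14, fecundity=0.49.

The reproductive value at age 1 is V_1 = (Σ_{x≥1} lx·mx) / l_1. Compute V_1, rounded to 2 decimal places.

lx·mx for x ≥ 1: 0, 2.233, 1.12, 0.0686 → sum = 3.4216
V_1 = 3.4216 / l_1 = 3.4216 / 0.99 = 3.456162… → 3.46

3.46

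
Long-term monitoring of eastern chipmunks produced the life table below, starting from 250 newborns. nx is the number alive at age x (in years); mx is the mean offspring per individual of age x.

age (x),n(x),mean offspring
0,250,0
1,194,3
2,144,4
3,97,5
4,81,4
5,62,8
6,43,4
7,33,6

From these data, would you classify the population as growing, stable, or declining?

growing

lx = nx/n0 = nx/250: 1, 0.776, 0.576, 0.388, 0.324, 0.248, 0.172, 0.132
R0 = Σ lx·mx = 0 + 2.328 + 2.304 + 1.94 + 1.296 + 1.984 + 0.688 + 0.792 = 11.332
R0 > 1, so the population is growing.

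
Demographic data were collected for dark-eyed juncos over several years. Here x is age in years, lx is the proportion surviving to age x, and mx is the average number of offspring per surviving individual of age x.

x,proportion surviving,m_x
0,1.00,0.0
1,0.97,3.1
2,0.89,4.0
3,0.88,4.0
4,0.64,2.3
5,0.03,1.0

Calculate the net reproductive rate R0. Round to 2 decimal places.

lx·mx by age: 0, 3.007, 3.56, 3.52, 1.472, 0.03
R0 = Σ lx·mx = 11.589 → 11.59

11.59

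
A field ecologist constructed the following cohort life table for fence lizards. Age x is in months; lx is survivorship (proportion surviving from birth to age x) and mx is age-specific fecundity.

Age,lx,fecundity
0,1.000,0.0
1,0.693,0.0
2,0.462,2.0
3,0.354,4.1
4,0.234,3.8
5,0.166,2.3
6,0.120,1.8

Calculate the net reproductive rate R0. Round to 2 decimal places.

3.86

lx·mx by age: 0, 0, 0.924, 1.4514, 0.8892, 0.3818, 0.216
R0 = Σ lx·mx = 3.8624 → 3.86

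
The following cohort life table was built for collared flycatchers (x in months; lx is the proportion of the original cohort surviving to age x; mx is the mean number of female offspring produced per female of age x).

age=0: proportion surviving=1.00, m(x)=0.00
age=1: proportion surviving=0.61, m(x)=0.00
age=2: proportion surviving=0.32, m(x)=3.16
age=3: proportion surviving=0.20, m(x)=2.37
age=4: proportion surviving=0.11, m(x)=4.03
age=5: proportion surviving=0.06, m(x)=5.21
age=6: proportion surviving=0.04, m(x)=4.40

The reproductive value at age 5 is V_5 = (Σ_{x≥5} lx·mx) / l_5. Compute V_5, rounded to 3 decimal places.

lx·mx for x ≥ 5: 0.3126, 0.176 → sum = 0.4886
V_5 = 0.4886 / l_5 = 0.4886 / 0.06 = 8.143333… → 8.143

8.143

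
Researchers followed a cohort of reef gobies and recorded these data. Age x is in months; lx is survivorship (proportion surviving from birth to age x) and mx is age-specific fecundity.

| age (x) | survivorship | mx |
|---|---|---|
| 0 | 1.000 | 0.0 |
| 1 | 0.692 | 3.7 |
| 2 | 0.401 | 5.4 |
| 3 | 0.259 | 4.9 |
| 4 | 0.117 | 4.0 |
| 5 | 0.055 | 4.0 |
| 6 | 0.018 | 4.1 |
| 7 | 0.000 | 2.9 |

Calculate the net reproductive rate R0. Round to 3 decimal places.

lx·mx by age: 0, 2.5604, 2.1654, 1.2691, 0.468, 0.22, 0.0738, 0
R0 = Σ lx·mx = 6.7567 → 6.757

6.757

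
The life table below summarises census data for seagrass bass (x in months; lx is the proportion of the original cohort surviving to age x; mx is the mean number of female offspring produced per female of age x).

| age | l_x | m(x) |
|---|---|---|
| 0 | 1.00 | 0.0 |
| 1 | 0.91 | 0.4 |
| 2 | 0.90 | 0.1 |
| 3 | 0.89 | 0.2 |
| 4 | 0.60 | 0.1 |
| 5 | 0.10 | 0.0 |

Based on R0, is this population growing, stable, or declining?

declining

R0 = Σ lx·mx = 0 + 0.364 + 0.09 + 0.178 + 0.06 + 0 = 0.692
R0 < 1, so the population is declining.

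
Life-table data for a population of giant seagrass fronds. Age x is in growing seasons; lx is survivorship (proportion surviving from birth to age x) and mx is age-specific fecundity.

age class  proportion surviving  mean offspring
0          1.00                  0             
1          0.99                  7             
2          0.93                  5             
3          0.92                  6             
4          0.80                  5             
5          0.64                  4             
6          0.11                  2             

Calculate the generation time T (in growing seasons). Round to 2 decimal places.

lx·mx: 0, 6.93, 4.65, 5.52, 4, 2.56, 0.22 → R0 = 23.88
x·lx·mx: 0, 6.93, 9.3, 16.56, 16, 12.8, 1.32 → Σ = 62.91
T = 62.91 / 23.88 = 2.634422… → 2.63

2.63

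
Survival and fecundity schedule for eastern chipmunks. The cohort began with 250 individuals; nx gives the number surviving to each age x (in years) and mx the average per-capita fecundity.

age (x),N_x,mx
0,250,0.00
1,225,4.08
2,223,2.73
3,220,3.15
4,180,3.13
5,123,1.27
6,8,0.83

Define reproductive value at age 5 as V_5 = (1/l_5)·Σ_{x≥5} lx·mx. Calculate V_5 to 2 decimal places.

lx = nx/n0 = nx/250: 1, 0.9, 0.892, 0.88, 0.72, 0.492, 0.032
lx·mx for x ≥ 5: 0.62484, 0.02656 → sum = 0.6514
V_5 = 0.6514 / l_5 = 0.6514 / 0.492 = 1.323984… → 1.32

1.32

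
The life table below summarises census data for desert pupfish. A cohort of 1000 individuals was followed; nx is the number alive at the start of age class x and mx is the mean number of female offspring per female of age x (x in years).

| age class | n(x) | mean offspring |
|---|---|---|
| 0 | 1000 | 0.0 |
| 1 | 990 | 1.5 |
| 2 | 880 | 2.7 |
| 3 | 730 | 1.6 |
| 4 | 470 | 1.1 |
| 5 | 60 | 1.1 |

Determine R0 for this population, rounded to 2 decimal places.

5.61

lx = nx/n0 = nx/1000: 1, 0.99, 0.88, 0.73, 0.47, 0.06
lx·mx by age: 0, 1.485, 2.376, 1.168, 0.517, 0.066
R0 = Σ lx·mx = 5.612 → 5.61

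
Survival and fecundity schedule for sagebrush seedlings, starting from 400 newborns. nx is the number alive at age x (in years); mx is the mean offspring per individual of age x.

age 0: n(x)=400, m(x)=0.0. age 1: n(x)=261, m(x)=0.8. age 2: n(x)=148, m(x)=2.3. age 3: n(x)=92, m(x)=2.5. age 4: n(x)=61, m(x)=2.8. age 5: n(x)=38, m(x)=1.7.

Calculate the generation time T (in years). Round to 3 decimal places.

lx = nx/n0 = nx/400: 1, 0.6525, 0.37, 0.23, 0.1525, 0.095
lx·mx: 0, 0.522, 0.851, 0.575, 0.427, 0.1615 → R0 = 2.5365
x·lx·mx: 0, 0.522, 1.702, 1.725, 1.708, 0.8075 → Σ = 6.4645
T = 6.4645 / 2.5365 = 2.548591… → 2.549

2.549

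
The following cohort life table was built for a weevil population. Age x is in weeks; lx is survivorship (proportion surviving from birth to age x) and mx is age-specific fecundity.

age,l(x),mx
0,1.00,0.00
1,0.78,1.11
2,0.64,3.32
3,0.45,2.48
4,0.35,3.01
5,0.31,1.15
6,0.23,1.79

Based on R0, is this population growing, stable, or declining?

R0 = Σ lx·mx = 0 + 0.8658 + 2.1248 + 1.116 + 1.0535 + 0.3565 + 0.4117 = 5.9283
R0 > 1, so the population is growing.

growing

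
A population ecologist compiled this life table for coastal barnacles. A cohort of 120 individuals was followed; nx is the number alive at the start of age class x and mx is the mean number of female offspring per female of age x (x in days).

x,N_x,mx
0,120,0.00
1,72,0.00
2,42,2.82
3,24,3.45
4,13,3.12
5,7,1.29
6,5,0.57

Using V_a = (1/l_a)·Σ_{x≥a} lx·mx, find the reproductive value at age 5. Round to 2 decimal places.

1.70

lx = nx/n0 = nx/120: 1, 0.6, 0.35, 0.2, 0.10833…, 0.05833…, 0.04167…
lx·mx for x ≥ 5: 0.07525…, 0.02375… → sum = 0.099…
V_5 = 0.099… / l_5 = 0.099… / 0.058333… = 1.697143… → 1.70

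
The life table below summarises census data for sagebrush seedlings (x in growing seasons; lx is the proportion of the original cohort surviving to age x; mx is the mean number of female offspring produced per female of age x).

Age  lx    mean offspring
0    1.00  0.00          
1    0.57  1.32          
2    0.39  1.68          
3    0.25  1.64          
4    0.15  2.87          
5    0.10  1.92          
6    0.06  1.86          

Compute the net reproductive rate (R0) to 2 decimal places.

2.55

lx·mx by age: 0, 0.7524, 0.6552, 0.41, 0.4305, 0.192, 0.1116
R0 = Σ lx·mx = 2.5517 → 2.55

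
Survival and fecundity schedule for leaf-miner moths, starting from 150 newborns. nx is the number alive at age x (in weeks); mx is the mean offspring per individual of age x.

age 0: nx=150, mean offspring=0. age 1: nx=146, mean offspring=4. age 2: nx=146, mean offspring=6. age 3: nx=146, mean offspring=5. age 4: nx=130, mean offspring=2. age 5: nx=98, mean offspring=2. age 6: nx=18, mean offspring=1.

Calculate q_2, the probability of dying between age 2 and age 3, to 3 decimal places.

lx = nx/n0 = nx/150: 1, 0.97333…, 0.97333…, 0.97333…, 0.86667…, 0.65333…, 0.12
q_2 = (l_2 − l_3) / l_2 = (0.973333… − 0.973333…) / 0.973333…
     = 0 / 0.973333… = 0 → 0.000

0.000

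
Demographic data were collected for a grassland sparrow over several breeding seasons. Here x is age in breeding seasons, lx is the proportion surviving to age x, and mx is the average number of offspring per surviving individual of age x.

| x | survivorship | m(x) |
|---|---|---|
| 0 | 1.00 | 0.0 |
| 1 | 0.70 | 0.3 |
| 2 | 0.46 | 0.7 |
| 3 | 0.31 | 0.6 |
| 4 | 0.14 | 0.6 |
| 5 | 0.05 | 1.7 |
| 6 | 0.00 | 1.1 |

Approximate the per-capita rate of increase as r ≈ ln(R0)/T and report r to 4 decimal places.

R0 = Σ lx·mx = 0 + 0.21 + 0.322 + 0.186 + 0.084 + 0.085 + 0 = 0.887
Σ x·lx·mx = 2.173; T = 2.173/0.887 = 2.44983…
r ≈ ln(R0)/T = ln(0.887)/2.44983… = -0.048946… → -0.0489

-0.0489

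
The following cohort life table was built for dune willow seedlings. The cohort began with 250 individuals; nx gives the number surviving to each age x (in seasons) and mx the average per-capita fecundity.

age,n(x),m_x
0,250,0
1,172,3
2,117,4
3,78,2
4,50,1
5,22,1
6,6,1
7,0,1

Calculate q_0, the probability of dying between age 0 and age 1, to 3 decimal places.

0.312

lx = nx/n0 = nx/250: 1, 0.688, 0.468, 0.312, 0.2, 0.088, 0.024, 0
q_0 = (l_0 − l_1) / l_0 = (1 − 0.688) / 1
     = 0.312 / 1 = 0.312 → 0.312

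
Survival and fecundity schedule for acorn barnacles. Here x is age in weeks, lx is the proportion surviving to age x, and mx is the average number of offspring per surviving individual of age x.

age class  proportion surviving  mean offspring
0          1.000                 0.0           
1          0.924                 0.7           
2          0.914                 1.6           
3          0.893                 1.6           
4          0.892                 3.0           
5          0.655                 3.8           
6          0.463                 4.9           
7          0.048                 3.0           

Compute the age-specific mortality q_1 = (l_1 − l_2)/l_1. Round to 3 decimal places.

0.011

q_1 = (l_1 − l_2) / l_1 = (0.924 − 0.914) / 0.924
     = 0.01 / 0.924 = 0.010823… → 0.011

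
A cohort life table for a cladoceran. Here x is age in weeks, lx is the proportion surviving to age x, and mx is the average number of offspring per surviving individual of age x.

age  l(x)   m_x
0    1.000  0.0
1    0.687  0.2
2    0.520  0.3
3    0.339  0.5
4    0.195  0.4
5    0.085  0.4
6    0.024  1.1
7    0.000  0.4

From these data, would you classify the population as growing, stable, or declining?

declining

R0 = Σ lx·mx = 0 + 0.1374 + 0.156 + 0.1695 + 0.078 + 0.034 + 0.0264 + 0 = 0.6013
R0 < 1, so the population is declining.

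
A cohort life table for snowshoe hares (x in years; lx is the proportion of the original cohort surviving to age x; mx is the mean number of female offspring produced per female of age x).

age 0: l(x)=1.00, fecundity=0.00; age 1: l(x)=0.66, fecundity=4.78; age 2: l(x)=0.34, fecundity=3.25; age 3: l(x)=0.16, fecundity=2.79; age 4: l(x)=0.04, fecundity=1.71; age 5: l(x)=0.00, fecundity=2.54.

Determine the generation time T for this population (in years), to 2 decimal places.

1.46

lx·mx: 0, 3.1548, 1.105, 0.4464, 0.0684, 0 → R0 = 4.7746
x·lx·mx: 0, 3.1548, 2.21, 1.3392, 0.2736, 0 → Σ = 6.9776
T = 6.9776 / 4.7746 = 1.4614… → 1.46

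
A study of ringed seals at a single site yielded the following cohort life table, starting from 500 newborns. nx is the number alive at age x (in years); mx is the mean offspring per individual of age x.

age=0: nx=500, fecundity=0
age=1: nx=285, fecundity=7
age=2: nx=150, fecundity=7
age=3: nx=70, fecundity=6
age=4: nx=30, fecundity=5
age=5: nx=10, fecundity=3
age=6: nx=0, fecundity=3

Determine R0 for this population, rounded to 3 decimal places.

lx = nx/n0 = nx/500: 1, 0.57, 0.3, 0.14, 0.06, 0.02, 0
lx·mx by age: 0, 3.99, 2.1, 0.84, 0.3, 0.06, 0
R0 = Σ lx·mx = 7.29 → 7.290

7.290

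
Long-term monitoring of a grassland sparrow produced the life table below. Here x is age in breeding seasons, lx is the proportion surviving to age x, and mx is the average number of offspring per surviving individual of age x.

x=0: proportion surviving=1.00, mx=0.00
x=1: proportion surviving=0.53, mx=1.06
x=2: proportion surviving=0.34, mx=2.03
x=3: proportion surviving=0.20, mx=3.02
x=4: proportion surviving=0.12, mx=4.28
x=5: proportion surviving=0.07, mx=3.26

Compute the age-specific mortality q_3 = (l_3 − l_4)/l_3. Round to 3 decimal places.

0.400

q_3 = (l_3 − l_4) / l_3 = (0.2 − 0.12) / 0.2
     = 0.08 / 0.2 = 0.4 → 0.400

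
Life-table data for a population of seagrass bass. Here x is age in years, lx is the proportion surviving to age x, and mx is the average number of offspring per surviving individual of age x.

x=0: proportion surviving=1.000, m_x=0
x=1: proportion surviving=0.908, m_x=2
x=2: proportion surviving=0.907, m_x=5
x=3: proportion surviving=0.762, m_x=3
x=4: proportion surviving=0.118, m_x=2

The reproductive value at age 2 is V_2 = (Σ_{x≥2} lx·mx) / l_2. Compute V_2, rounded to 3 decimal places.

lx·mx for x ≥ 2: 4.535, 2.286, 0.236 → sum = 7.057
V_2 = 7.057 / l_2 = 7.057 / 0.907 = 7.780595… → 7.781

7.781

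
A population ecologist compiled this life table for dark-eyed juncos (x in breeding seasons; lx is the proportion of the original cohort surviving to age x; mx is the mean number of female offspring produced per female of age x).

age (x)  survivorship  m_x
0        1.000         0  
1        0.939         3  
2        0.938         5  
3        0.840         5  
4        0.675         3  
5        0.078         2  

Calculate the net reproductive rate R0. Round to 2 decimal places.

lx·mx by age: 0, 2.817, 4.69, 4.2, 2.025, 0.156
R0 = Σ lx·mx = 13.888 → 13.89

13.89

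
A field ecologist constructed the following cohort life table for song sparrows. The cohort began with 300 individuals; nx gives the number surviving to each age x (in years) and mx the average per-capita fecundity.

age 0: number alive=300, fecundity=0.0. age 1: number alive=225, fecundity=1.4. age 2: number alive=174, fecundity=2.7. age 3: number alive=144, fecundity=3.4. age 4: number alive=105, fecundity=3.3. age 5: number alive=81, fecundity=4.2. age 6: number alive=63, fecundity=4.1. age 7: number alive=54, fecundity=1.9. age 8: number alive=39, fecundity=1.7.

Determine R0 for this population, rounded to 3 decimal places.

7.961

lx = nx/n0 = nx/300: 1, 0.75, 0.58, 0.48, 0.35, 0.27, 0.21, 0.18, 0.13
lx·mx by age: 0, 1.05, 1.566, 1.632, 1.155, 1.134, 0.861, 0.342, 0.221
R0 = Σ lx·mx = 7.961 → 7.961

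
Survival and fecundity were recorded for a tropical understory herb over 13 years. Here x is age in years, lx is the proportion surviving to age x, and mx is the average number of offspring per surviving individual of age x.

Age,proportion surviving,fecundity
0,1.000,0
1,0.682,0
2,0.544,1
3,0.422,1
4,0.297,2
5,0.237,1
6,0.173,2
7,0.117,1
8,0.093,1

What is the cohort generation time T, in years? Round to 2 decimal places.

lx·mx: 0, 0, 0.544, 0.422, 0.594, 0.237, 0.346, 0.117, 0.093 → R0 = 2.353
x·lx·mx: 0, 0, 1.088, 1.266, 2.376, 1.185, 2.076, 0.819, 0.744 → Σ = 9.554
T = 9.554 / 2.353 = 4.060348… → 4.06

4.06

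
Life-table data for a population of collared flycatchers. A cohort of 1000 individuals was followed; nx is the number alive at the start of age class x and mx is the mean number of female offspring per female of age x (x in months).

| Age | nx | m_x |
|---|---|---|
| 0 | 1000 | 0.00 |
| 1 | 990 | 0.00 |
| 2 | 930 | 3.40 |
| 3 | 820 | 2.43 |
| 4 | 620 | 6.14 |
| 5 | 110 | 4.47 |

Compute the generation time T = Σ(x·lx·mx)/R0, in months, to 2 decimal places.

3.17

lx = nx/n0 = nx/1000: 1, 0.99, 0.93, 0.82, 0.62, 0.11
lx·mx: 0, 0, 3.162, 1.9926, 3.8068, 0.4917 → R0 = 9.4531
x·lx·mx: 0, 0, 6.324, 5.9778, 15.2272, 2.4585 → Σ = 29.9875
T = 29.9875 / 9.4531 = 3.17224… → 3.17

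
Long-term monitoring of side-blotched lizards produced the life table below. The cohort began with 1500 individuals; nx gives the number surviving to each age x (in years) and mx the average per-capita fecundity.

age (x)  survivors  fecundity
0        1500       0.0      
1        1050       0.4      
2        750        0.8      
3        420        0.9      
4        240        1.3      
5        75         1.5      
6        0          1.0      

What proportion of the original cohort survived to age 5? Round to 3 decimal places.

l_5 = n_5/n_0 = 75/1500 = 0.05 → 0.050

0.050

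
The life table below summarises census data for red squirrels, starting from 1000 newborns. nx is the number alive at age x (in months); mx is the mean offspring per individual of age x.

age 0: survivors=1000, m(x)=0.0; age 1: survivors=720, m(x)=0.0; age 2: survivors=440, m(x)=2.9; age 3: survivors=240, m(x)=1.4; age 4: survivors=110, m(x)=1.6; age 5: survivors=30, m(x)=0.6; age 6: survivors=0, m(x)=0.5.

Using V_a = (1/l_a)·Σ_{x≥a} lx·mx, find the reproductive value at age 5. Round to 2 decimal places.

0.60

lx = nx/n0 = nx/1000: 1, 0.72, 0.44, 0.24, 0.11, 0.03, 0
lx·mx for x ≥ 5: 0.018, 0 → sum = 0.018
V_5 = 0.018 / l_5 = 0.018 / 0.03 = 0.6 → 0.60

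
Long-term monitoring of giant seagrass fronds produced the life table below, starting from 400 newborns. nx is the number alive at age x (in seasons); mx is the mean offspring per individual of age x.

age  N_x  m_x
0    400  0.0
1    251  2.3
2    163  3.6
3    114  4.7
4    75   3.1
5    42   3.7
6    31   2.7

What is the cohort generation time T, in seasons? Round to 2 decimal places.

lx = nx/n0 = nx/400: 1, 0.6275, 0.4075, 0.285, 0.1875, 0.105, 0.0775
lx·mx: 0, 1.44325, 1.467, 1.3395, 0.58125, 0.3885, 0.20925 → R0 = 5.42875
x·lx·mx: 0, 1.44325, 2.934, 4.0185, 2.325, 1.9425, 1.2555 → Σ = 13.91875
T = 13.91875 / 5.42875 = 2.563896… → 2.56

2.56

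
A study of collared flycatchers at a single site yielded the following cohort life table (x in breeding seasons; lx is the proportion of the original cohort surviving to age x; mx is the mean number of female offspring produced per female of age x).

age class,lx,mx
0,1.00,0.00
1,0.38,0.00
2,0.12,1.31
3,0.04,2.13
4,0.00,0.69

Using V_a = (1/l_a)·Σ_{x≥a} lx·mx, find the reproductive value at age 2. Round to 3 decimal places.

2.020

lx·mx for x ≥ 2: 0.1572, 0.0852, 0 → sum = 0.2424
V_2 = 0.2424 / l_2 = 0.2424 / 0.12 = 2.02 → 2.020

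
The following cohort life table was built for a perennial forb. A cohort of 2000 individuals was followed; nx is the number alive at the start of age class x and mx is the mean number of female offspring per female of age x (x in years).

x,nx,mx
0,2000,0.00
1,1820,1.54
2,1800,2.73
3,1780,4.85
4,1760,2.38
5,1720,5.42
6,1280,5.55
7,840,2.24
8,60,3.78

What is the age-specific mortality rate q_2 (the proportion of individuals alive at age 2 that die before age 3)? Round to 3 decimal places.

0.011

lx = nx/n0 = nx/2000: 1, 0.91, 0.9, 0.89, 0.88, 0.86, 0.64, 0.42, 0.03
q_2 = (l_2 − l_3) / l_2 = (0.9 − 0.89) / 0.9
     = 0.01 / 0.9 = 0.011111… → 0.011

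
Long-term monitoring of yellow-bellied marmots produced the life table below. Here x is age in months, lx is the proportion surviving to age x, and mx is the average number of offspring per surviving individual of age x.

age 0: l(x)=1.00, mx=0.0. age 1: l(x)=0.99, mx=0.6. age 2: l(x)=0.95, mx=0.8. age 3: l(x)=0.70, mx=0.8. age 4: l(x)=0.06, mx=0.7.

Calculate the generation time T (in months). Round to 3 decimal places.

lx·mx: 0, 0.594, 0.76, 0.56, 0.042 → R0 = 1.956
x·lx·mx: 0, 0.594, 1.52, 1.68, 0.168 → Σ = 3.962
T = 3.962 / 1.956 = 2.025562… → 2.026

2.026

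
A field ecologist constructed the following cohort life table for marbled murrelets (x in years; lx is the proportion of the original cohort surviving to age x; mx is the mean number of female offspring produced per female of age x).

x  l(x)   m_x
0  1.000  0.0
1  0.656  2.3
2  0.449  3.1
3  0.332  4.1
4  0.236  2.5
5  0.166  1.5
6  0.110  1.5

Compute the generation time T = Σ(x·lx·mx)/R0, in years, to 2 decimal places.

2.46

lx·mx: 0, 1.5088, 1.3919, 1.3612, 0.59, 0.249, 0.165 → R0 = 5.2659
x·lx·mx: 0, 1.5088, 2.7838, 4.0836, 2.36, 1.245, 0.99 → Σ = 12.9712
T = 12.9712 / 5.2659 = 2.463245… → 2.46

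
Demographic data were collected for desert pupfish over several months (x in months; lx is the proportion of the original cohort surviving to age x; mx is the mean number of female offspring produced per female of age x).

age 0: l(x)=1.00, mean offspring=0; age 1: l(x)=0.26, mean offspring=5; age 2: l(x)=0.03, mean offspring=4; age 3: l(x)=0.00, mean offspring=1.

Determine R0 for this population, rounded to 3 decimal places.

lx·mx by age: 0, 1.3, 0.12, 0
R0 = Σ lx·mx = 1.42 → 1.420

1.420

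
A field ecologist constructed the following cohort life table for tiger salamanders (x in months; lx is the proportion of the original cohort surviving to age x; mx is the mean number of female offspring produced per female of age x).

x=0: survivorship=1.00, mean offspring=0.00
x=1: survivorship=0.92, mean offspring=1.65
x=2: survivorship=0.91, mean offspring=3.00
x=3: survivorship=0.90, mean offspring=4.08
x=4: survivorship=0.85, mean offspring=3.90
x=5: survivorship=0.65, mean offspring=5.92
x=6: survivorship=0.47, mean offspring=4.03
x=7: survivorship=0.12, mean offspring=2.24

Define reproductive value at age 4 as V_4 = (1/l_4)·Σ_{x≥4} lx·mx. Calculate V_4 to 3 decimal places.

lx·mx for x ≥ 4: 3.315, 3.848, 1.8941, 0.2688 → sum = 9.3259
V_4 = 9.3259 / l_4 = 9.3259 / 0.85 = 10.971647… → 10.972

10.972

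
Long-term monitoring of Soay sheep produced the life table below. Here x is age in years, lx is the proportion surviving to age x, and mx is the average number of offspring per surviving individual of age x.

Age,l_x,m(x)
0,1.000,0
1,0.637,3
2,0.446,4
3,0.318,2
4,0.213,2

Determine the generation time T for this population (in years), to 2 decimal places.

1.91

lx·mx: 0, 1.911, 1.784, 0.636, 0.426 → R0 = 4.757
x·lx·mx: 0, 1.911, 3.568, 1.908, 1.704 → Σ = 9.091
T = 9.091 / 4.757 = 1.911078… → 1.91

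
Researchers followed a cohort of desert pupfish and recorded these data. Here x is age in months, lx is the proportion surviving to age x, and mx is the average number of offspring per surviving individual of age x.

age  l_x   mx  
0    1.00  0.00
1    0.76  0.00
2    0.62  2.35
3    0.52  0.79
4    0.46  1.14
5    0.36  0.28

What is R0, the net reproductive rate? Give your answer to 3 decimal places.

2.493

lx·mx by age: 0, 0, 1.457, 0.4108, 0.5244, 0.1008
R0 = Σ lx·mx = 2.493 → 2.493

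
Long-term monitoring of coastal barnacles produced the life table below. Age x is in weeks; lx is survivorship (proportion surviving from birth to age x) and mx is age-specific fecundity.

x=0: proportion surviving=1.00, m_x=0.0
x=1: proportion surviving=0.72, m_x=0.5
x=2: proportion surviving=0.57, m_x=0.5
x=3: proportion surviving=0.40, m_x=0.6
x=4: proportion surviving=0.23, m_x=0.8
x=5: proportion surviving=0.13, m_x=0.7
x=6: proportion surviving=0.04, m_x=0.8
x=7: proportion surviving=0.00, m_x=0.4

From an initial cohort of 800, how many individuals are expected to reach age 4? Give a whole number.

Expected survivors = N0 · l_4 = 800 × 0.23 = 184 → 184

184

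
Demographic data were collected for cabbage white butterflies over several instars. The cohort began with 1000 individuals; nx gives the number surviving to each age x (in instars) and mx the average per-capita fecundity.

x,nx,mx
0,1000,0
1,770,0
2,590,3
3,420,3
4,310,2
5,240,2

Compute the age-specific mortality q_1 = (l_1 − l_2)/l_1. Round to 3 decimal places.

lx = nx/n0 = nx/1000: 1, 0.77, 0.59, 0.42, 0.31, 0.24
q_1 = (l_1 − l_2) / l_1 = (0.77 − 0.59) / 0.77
     = 0.18 / 0.77 = 0.233766… → 0.234

0.234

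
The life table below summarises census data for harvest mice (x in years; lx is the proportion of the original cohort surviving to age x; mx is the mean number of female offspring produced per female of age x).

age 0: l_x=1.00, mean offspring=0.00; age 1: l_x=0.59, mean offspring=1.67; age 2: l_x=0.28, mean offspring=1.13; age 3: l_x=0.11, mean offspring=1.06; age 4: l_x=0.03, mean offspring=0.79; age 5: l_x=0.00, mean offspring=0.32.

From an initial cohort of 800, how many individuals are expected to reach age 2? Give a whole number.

Expected survivors = N0 · l_2 = 800 × 0.28 = 224 → 224

224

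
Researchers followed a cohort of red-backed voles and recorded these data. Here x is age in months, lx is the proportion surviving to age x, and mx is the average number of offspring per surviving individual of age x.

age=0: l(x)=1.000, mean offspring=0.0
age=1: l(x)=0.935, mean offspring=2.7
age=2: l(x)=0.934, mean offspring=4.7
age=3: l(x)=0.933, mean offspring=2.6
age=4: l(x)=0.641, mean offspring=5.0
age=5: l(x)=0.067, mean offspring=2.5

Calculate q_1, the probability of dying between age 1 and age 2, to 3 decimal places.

0.001

q_1 = (l_1 − l_2) / l_1 = (0.935 − 0.934) / 0.935
     = 0.001 / 0.935 = 0.00107… → 0.001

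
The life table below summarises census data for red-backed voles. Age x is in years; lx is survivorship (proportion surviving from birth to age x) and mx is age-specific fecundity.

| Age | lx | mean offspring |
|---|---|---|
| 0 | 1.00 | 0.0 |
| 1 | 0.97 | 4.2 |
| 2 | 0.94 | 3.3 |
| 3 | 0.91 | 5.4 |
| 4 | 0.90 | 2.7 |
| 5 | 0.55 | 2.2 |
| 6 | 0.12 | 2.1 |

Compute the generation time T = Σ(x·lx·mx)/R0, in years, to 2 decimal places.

2.65

lx·mx: 0, 4.074, 3.102, 4.914, 2.43, 1.21, 0.252 → R0 = 15.982
x·lx·mx: 0, 4.074, 6.204, 14.742, 9.72, 6.05, 1.512 → Σ = 42.302
T = 42.302 / 15.982 = 2.646853… → 2.65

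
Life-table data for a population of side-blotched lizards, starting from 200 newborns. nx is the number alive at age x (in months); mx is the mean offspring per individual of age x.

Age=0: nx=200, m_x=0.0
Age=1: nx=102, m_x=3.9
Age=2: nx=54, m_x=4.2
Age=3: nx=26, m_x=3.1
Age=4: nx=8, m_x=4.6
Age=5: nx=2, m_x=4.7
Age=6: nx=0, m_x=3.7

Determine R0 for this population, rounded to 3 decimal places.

3.757

lx = nx/n0 = nx/200: 1, 0.51, 0.27, 0.13, 0.04, 0.01, 0
lx·mx by age: 0, 1.989, 1.134, 0.403, 0.184, 0.047, 0
R0 = Σ lx·mx = 3.757 → 3.757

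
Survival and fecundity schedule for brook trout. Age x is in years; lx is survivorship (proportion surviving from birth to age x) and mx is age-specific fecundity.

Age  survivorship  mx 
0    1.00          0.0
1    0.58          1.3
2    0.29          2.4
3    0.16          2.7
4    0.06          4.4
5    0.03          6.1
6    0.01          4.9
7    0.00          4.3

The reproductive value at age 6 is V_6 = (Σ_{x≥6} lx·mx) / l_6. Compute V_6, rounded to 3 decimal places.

4.900

lx·mx for x ≥ 6: 0.049, 0 → sum = 0.049
V_6 = 0.049 / l_6 = 0.049 / 0.01 = 4.9 → 4.900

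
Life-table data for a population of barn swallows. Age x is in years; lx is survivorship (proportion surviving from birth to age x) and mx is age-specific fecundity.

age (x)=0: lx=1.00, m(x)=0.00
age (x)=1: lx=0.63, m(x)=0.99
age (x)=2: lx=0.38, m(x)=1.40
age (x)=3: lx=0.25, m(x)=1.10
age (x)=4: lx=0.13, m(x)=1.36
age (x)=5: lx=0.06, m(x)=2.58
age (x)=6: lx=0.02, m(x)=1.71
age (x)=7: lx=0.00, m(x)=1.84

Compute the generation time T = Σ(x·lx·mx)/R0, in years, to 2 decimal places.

2.34

lx·mx: 0, 0.6237, 0.532, 0.275, 0.1768, 0.1548, 0.0342, 0 → R0 = 1.7965
x·lx·mx: 0, 0.6237, 1.064, 0.825, 0.7072, 0.774, 0.2052, 0 → Σ = 4.1991
T = 4.1991 / 1.7965 = 2.337378… → 2.34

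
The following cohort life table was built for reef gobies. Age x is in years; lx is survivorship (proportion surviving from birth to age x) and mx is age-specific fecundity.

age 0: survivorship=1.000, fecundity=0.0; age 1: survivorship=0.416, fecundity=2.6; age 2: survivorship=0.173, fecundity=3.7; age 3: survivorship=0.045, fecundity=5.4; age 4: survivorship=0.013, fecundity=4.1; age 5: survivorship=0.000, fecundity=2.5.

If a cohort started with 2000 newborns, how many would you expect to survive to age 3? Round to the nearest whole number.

Expected survivors = N0 · l_3 = 2000 × 0.045 = 90 → 90

90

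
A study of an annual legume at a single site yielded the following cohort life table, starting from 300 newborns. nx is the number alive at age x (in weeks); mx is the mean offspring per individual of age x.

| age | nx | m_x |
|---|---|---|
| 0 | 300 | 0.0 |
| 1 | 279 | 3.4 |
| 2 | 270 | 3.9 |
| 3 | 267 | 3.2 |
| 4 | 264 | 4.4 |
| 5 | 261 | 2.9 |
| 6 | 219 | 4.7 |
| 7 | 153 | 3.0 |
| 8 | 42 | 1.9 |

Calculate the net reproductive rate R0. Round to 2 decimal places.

lx = nx/n0 = nx/300: 1, 0.93, 0.9, 0.89, 0.88, 0.87, 0.73, 0.51, 0.14
lx·mx by age: 0, 3.162, 3.51, 2.848, 3.872, 2.523, 3.431, 1.53, 0.266
R0 = Σ lx·mx = 21.142 → 21.14

21.14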